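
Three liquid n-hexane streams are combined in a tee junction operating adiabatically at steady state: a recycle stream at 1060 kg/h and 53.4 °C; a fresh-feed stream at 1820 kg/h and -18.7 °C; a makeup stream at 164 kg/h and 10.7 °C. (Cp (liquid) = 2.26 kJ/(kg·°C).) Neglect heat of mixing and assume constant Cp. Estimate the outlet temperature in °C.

T_out = 7.99 °C

Adiabatic, steady state ⇒ Σ ṁᵢCp,ᵢ(T_out − Tᵢ) = 0
T_out = Σ ṁᵢCp,ᵢTᵢ / Σ ṁᵢCp,ᵢ
      = 54974 / 6879.4 = 7.9911 °C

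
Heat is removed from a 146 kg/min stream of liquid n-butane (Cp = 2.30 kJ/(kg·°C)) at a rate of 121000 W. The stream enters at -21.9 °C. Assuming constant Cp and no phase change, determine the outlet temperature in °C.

T_out = -43.5 °C

Q = 121000 W = 7260 kJ/min
ΔT = Q/(ṁ·Cp) = 7260/(146×2.30) = 21.62 K
T_out = -21.9 − 21.62 = -43.52 °C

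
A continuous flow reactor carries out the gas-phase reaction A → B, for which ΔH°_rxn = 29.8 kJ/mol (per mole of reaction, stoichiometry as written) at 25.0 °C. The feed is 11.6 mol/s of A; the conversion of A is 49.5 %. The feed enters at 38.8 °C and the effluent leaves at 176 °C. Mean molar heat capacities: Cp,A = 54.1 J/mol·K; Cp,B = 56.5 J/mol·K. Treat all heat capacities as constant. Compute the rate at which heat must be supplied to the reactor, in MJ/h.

Extent of reaction ξ = 0.495 × 11.6 = 5.742 mol/s
Reaction term: ξ·ΔH°_rxn = 5.742 × 29.8 = 171.11 kJ/s
Sensible, feed 38.8→25 °C: -8.6603 kJ/s
Outlet flows (mol/s): A 5.858, B 5.742
Sensible, products 25→176 °C: 96.842 kJ/s
Q = ΔH = 259.29 kJ/s = 259.29 kW
Heat supplied = 933.46 MJ/h

Q_in = 933 MJ/h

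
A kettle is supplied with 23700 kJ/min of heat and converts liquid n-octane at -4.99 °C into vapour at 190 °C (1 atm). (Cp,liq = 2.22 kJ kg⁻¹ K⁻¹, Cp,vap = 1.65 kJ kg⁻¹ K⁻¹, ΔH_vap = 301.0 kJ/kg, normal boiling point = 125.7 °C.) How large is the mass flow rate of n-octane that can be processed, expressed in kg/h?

ṁ = 2040 kg/h

Δh = 2.22×(125.7−-4.99) + 301.0 + 1.65×(190−125.7) = 697.23 kJ/kg
Q = 23700 kJ/min = 395 kJ/s = 1.422e+06 kJ/h
ṁ = Q/Δh = 1.422e+06 / 697.23 = 2039.5 kg/h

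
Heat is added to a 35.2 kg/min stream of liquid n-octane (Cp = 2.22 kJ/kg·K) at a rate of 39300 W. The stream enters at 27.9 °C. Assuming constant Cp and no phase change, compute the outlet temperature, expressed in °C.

Q = 39300 W = 2358 kJ/min
ΔT = Q/(ṁ·Cp) = 2358/(35.2×2.22) = 30.175 K
T_out = 27.9 + 30.175 = 58.075 °C

T_out = 58.1 °C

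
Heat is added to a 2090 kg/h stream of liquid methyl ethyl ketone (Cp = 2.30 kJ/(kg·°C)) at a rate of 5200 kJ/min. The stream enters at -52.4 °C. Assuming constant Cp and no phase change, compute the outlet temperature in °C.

Q = 5200 kJ/min = 312000 kJ/h
ΔT = Q/(ṁ·Cp) = 312000/(2090×2.30) = 64.905 K
T_out = -52.4 + 64.905 = 12.505 °C

T_out = 12.5 °C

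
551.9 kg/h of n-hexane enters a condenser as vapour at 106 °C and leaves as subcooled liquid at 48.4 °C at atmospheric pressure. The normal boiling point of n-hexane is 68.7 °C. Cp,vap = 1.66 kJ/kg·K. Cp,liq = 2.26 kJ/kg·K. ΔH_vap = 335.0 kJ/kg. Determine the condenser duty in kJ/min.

vapour 106→68.7 °C: -61.918 kJ/kg
condensation at 68.7 °C: -335 kJ/kg
liquid 68.7→48.4 °C: -45.878 kJ/kg
Δh = -61.918 + -335 + -45.878 = -442.8 kJ/kg
Q = ṁ·Δh = 551.9 kg/h × -442.8 kJ/kg = -244380 kJ/h
|Q| = 67.883 kW = 4073 kJ/min

Q_c = 4070 kJ/min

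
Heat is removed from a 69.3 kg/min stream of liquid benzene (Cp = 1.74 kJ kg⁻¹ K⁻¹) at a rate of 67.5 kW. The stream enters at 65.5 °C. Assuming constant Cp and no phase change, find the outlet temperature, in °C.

Q = 67.5 kW = 4050 kJ/min
ΔT = Q/(ṁ·Cp) = 4050/(69.3×1.74) = 33.587 K
T_out = 65.5 − 33.587 = 31.913 °C

T_out = 31.9 °C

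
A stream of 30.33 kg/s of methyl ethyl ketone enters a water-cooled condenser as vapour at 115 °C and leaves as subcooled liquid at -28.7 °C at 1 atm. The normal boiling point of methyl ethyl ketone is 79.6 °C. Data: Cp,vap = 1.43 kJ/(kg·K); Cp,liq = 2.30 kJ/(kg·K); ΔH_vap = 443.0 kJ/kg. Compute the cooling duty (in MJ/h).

Q_c = 81100 MJ/h

vapour 115→79.6 °C: -50.622 kJ/kg
condensation at 79.6 °C: -443 kJ/kg
liquid 79.6→-28.7 °C: -249.09 kJ/kg
Δh = -50.622 + -443 + -249.09 = -742.71 kJ/kg
Q = ṁ·Δh = 30.33 kg/s × -742.71 kJ/kg = -22526 kJ/s
|Q| = 22526 kW = 81095 MJ/h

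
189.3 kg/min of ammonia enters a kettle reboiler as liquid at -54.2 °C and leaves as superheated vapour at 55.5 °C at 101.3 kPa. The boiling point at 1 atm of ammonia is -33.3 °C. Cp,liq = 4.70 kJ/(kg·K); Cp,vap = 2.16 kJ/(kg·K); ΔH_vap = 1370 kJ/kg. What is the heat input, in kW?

Q = 5240 kW

liquid -54.2→-33.3 °C: 98.23 kJ/kg
vaporisation at -33.3 °C: 1370 kJ/kg
vapour -33.3→55.5 °C: 191.81 kJ/kg
Δh = 98.23 + 1370 + 191.81 = 1660 kJ/kg
Q = ṁ·Δh = 189.3 kg/min × 1660 kJ/kg = 314250 kJ/min
|Q| = 5237.4 kW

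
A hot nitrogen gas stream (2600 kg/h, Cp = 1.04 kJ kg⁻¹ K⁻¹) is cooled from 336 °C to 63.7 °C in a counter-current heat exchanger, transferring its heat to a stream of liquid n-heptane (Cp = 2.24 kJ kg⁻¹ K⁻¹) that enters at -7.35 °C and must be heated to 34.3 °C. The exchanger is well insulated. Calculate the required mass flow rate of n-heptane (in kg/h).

ṁ_c = 7890 kg/h

Heat released by hot stream: Q = 2600 × 1.04 × (336 − 63.7) = 736300 kJ/h
Energy balance on cold side (adiabatic exchanger): Q = ṁ_c·Cp_c·(T_c,out − T_c,in)
ṁ_c = 736300 / [2.24 × (34.3 − -7.35)] = 7892.1 kg/h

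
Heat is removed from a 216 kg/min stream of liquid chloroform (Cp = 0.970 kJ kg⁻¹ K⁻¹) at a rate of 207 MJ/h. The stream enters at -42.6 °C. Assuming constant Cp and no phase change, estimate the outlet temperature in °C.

Q = 207 MJ/h = 3450 kJ/min
ΔT = Q/(ṁ·Cp) = 3450/(216×0.970) = 16.466 K
T_out = -42.6 − 16.466 = -59.066 °C

T_out = -59.1 °C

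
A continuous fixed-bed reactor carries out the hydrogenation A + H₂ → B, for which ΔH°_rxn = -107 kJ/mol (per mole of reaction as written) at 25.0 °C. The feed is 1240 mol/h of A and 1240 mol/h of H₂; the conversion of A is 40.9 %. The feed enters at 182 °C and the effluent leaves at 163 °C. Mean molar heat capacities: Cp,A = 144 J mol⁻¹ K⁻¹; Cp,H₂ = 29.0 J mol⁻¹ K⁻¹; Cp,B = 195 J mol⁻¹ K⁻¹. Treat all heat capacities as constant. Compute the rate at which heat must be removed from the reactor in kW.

Q_out = 15.8 kW

Extent of reaction ξ = 0.409 × 1240 = 507.16 mol/h
Reaction term: ξ·ΔH°_rxn = 507.16 × -107 = -54266 kJ/h
Sensible, feed 182→25 °C: -33680 kJ/h
Outlet flows (mol/h): A 732.84, H₂ 732.84, B 507.16
Sensible, products 25→163 °C: 31143 kJ/h
Q = ΔH = -56802 kJ/h = -15.778 kW
Heat removed = 15.778 kW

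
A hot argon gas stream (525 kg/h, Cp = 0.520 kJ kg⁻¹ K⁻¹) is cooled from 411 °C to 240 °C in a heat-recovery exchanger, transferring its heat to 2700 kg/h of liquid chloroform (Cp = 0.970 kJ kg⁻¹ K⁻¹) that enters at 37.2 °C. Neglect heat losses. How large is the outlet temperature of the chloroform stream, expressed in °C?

Heat released by hot stream: Q = 525 × 0.520 × (411 − 240) = 46683 kJ/h
Energy balance on cold side (adiabatic exchanger): Q = ṁ_c·Cp_c·(T_c,out − T_c,in)
T_c,out = 37.2 + 46683/(2700 × 0.970) = 55.025 °C

T_c,out = 55.0 °C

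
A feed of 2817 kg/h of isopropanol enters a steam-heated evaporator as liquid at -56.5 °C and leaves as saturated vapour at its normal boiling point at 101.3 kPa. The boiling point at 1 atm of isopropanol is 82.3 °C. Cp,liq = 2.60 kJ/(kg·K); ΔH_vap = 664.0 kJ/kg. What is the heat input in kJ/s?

Q = 802 kJ/s

liquid -56.5→82.3 °C: 360.88 kJ/kg
vaporisation at 82.3 °C: 664 kJ/kg
Δh = 360.88 + 664 = 1024.9 kJ/kg
Q = ṁ·Δh = 2817 kg/h × 1024.9 kJ/kg = 2.8871e+06 kJ/h
|Q| = 801.97 kW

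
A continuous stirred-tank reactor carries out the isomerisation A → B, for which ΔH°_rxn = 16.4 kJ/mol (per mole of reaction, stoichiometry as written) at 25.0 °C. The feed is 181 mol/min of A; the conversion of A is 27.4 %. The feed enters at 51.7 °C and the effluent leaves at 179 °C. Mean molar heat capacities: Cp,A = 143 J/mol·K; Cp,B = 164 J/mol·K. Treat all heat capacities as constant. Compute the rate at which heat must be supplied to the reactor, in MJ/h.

Extent of reaction ξ = 0.274 × 181 = 49.594 mol/min
Reaction term: ξ·ΔH°_rxn = 49.594 × 16.4 = 813.34 kJ/min
Sensible, feed 51.7→25 °C: -691.08 kJ/min
Outlet flows (mol/min): A 131.41, B 49.594
Sensible, products 25→179 °C: 4146.4 kJ/min
Q = ΔH = 4268.6 kJ/min = 71.144 kW
Heat supplied = 256.12 MJ/h

Q_in = 256 MJ/h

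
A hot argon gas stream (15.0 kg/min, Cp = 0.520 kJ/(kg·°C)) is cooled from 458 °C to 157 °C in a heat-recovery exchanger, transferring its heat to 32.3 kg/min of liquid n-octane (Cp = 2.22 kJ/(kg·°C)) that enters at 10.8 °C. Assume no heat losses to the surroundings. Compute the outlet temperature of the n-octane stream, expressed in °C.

Heat released by hot stream: Q = 15.0 × 0.520 × (458 − 157) = 2347.8 kJ/min
Energy balance on cold side (adiabatic exchanger): Q = ṁ_c·Cp_c·(T_c,out − T_c,in)
T_c,out = 10.8 + 2347.8/(32.3 × 2.22) = 43.542 °C

T_c,out = 43.5 °C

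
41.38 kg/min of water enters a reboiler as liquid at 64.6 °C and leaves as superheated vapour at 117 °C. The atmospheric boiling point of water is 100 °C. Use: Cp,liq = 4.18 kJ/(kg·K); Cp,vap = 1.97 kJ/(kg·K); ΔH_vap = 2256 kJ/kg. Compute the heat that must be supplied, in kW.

Q = 1680 kW

liquid 64.6→100 °C: 147.97 kJ/kg
vaporisation at 100 °C: 2256 kJ/kg
vapour 100→117 °C: 33.49 kJ/kg
Δh = 147.97 + 2256 + 33.49 = 2437.5 kJ/kg
Q = ṁ·Δh = 41.38 kg/min × 2437.5 kJ/kg = 100860 kJ/min
|Q| = 1681 kW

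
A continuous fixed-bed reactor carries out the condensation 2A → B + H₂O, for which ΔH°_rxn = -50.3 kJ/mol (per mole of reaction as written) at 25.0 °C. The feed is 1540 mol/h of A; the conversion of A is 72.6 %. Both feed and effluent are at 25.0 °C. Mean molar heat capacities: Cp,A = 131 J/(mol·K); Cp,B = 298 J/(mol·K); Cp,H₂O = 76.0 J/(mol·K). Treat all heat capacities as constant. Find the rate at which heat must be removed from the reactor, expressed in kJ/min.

Q_out = 469 kJ/min

Extent of reaction ξ = 0.726 × 1540 / 2 = 559.02 mol/h
Reaction term: ξ·ΔH°_rxn = 559.02 × -50.3 = -28119 kJ/h
Q = ΔH = -28119 kJ/h = -7.8108 kW
Heat removed = 468.65 kJ/min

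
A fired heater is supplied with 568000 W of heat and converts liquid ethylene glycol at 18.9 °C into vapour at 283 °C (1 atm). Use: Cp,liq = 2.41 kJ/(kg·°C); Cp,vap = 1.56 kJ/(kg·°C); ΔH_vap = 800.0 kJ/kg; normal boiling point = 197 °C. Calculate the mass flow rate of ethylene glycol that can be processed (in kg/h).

Δh = 2.41×(197−18.9) + 800.0 + 1.56×(283−197) = 1363.4 kJ/kg
Q = 568000 W = 568 kJ/s = 2.0448e+06 kJ/h
ṁ = Q/Δh = 2.0448e+06 / 1363.4 = 1499.8 kg/h

ṁ = 1500 kg/h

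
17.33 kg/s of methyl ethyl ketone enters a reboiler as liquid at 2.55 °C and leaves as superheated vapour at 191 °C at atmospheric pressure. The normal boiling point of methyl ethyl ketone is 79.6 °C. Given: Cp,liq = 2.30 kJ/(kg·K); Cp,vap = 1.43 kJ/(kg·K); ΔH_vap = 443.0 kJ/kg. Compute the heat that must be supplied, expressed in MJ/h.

liquid 2.55→79.6 °C: 177.21 kJ/kg
vaporisation at 79.6 °C: 443 kJ/kg
vapour 79.6→191 °C: 159.3 kJ/kg
Δh = 177.21 + 443 + 159.3 = 779.52 kJ/kg
Q = ṁ·Δh = 17.33 kg/s × 779.52 kJ/kg = 13509 kJ/s
|Q| = 13509 kW = 48633 MJ/h

Q = 48600 MJ/h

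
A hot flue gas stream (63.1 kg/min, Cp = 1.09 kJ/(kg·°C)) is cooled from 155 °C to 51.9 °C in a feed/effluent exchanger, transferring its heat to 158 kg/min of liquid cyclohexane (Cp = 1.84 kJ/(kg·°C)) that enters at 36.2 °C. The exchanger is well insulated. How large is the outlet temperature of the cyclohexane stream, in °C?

T_c,out = 60.6 °C

Heat released by hot stream: Q = 63.1 × 1.09 × (155 − 51.9) = 7091.1 kJ/min
Energy balance on cold side (adiabatic exchanger): Q = ṁ_c·Cp_c·(T_c,out − T_c,in)
T_c,out = 36.2 + 7091.1/(158 × 1.84) = 60.592 °C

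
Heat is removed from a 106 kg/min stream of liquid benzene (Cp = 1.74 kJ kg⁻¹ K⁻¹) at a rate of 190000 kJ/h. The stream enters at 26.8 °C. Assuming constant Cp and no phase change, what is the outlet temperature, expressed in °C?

T_out = 9.63 °C

Q = 190000 kJ/h = 3166.7 kJ/min
ΔT = Q/(ṁ·Cp) = 3166.7/(106×1.74) = 17.169 K
T_out = 26.8 − 17.169 = 9.6309 °C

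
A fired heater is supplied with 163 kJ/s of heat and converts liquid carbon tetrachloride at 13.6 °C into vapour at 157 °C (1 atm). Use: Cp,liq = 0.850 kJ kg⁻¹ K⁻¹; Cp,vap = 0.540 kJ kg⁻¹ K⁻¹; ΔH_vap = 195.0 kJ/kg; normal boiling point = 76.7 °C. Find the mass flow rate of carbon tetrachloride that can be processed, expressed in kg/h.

ṁ = 2010 kg/h

Δh = 0.850×(76.7−13.6) + 195.0 + 0.540×(157−76.7) = 292 kJ/kg
Q = 163 kJ/s = 163 kJ/s = 586800 kJ/h
ṁ = Q/Δh = 586800 / 292 = 2009.6 kg/h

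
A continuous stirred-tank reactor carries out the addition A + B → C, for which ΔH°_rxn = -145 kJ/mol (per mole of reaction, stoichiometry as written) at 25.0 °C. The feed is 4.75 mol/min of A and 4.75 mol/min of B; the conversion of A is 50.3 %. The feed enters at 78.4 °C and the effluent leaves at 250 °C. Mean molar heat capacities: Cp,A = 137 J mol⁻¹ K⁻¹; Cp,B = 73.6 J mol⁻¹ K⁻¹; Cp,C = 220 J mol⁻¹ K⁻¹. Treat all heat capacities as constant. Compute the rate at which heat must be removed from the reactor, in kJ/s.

Q_out = 2.83 kJ/s

Extent of reaction ξ = 0.503 × 4.75 = 2.3893 mol/min
Reaction term: ξ·ΔH°_rxn = 2.3893 × -145 = -346.44 kJ/min
Sensible, feed 78.4→25 °C: -53.419 kJ/min
Outlet flows (mol/min): A 2.3607, B 2.3607, C 2.3893
Sensible, products 25→250 °C: 230.13 kJ/min
Q = ΔH = -169.73 kJ/min = -2.8288 kW
Heat removed = 2.8288 kJ/s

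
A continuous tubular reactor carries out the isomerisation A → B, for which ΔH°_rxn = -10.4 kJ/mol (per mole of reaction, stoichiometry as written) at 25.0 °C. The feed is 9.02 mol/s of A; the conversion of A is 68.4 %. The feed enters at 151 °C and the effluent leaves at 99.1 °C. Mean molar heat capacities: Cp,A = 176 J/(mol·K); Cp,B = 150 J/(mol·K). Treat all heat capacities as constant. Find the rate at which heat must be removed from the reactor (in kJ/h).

Extent of reaction ξ = 0.684 × 9.02 = 6.1697 mol/s
Reaction term: ξ·ΔH°_rxn = 6.1697 × -10.4 = -64.165 kJ/s
Sensible, feed 151→25 °C: -200.03 kJ/s
Outlet flows (mol/s): A 2.8503, B 6.1697
Sensible, products 25→99.1 °C: 105.75 kJ/s
Q = ΔH = -158.44 kJ/s = -158.44 kW
Heat removed = 570400 kJ/h

Q_out = 570000 kJ/h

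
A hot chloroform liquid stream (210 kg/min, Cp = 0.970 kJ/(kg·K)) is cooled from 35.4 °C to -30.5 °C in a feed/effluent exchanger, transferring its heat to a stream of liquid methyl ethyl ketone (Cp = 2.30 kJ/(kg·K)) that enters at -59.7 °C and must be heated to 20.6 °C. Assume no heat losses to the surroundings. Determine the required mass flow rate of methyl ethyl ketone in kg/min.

Heat released by hot stream: Q = 210 × 0.970 × (35.4 − -30.5) = 13424 kJ/min
Energy balance on cold side (adiabatic exchanger): Q = ṁ_c·Cp_c·(T_c,out − T_c,in)
ṁ_c = 13424 / [2.30 × (20.6 − -59.7)] = 72.683 kg/min

ṁ_c = 72.7 kg/min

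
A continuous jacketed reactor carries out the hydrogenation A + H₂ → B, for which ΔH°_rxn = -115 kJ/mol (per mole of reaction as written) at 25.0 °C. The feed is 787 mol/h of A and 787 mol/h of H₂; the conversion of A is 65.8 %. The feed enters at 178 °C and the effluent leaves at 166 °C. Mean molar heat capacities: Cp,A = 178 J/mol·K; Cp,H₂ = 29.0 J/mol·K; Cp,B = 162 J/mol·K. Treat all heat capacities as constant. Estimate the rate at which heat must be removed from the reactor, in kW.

Extent of reaction ξ = 0.658 × 787 = 517.85 mol/h
Reaction term: ξ·ΔH°_rxn = 517.85 × -115 = -59552 kJ/h
Sensible, feed 178→25 °C: -24925 kJ/h
Outlet flows (mol/h): A 269.15, H₂ 269.15, B 517.85
Sensible, products 25→166 °C: 19684 kJ/h
Q = ΔH = -64793 kJ/h = -17.998 kW
Heat removed = 17.998 kW

Q_out = 18.0 kW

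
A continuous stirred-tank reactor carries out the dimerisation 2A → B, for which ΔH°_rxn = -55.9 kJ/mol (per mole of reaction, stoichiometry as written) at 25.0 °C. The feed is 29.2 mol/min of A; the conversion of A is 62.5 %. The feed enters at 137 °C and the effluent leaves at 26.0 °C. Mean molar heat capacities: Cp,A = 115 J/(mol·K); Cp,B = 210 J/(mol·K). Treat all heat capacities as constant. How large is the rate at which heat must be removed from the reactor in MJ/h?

Q_out = 53.0 MJ/h

Extent of reaction ξ = 0.625 × 29.2 / 2 = 9.125 mol/min
Reaction term: ξ·ΔH°_rxn = 9.125 × -55.9 = -510.09 kJ/min
Sensible, feed 137→25 °C: -376.1 kJ/min
Outlet flows (mol/min): A 10.95, B 9.125
Sensible, products 25→26.0 °C: 3.1755 kJ/min
Q = ΔH = -883.01 kJ/min = -14.717 kW
Heat removed = 52.98 MJ/h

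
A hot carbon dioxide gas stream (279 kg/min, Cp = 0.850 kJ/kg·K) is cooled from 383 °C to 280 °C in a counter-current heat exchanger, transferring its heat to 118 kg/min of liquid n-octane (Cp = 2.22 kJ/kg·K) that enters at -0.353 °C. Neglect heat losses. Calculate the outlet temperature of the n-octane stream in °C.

T_c,out = 92.9 °C

Heat released by hot stream: Q = 279 × 0.850 × (383 − 280) = 24426 kJ/min
Energy balance on cold side (adiabatic exchanger): Q = ṁ_c·Cp_c·(T_c,out − T_c,in)
T_c,out = -0.353 + 24426/(118 × 2.22) = 92.892 °C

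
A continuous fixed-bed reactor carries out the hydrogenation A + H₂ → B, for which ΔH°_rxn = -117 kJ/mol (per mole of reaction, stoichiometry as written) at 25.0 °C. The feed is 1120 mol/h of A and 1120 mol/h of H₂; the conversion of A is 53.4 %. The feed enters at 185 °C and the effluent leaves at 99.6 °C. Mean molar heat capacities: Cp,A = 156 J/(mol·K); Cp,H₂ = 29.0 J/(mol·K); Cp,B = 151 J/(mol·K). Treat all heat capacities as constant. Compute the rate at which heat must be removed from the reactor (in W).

Extent of reaction ξ = 0.534 × 1120 = 598.08 mol/h
Reaction term: ξ·ΔH°_rxn = 598.08 × -117 = -69975 kJ/h
Sensible, feed 185→25 °C: -33152 kJ/h
Outlet flows (mol/h): A 521.92, H₂ 521.92, B 598.08
Sensible, products 25→99.6 °C: 13940 kJ/h
Q = ΔH = -89187 kJ/h = -24.774 kW
Heat removed = 24774 W

Q_out = 24800 W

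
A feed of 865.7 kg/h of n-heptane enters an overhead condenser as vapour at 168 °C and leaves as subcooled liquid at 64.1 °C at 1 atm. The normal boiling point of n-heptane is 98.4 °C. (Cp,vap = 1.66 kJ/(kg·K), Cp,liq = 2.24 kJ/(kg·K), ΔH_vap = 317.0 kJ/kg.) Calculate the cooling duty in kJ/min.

vapour 168→98.4 °C: -115.54 kJ/kg
condensation at 98.4 °C: -317 kJ/kg
liquid 98.4→64.1 °C: -76.832 kJ/kg
Δh = -115.54 + -317 + -76.832 = -509.37 kJ/kg
Q = ṁ·Δh = 865.7 kg/h × -509.37 kJ/kg = -440960 kJ/h
|Q| = 122.49 kW = 7349.3 kJ/min

Q_c = 7350 kJ/min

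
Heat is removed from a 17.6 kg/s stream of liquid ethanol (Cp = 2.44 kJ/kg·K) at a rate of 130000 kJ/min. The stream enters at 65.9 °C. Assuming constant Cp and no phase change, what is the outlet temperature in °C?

T_out = 15.4 °C

Q = 130000 kJ/min = 2166.7 kJ/s
ΔT = Q/(ṁ·Cp) = 2166.7/(17.6×2.44) = 50.453 K
T_out = 65.9 − 50.453 = 15.447 °C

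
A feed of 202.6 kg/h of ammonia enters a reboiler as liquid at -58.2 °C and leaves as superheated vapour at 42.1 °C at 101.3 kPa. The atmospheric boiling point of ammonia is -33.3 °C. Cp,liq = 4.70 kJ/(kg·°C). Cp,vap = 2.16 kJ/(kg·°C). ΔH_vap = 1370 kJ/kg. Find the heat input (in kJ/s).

liquid -58.2→-33.3 °C: 117.03 kJ/kg
vaporisation at -33.3 °C: 1370 kJ/kg
vapour -33.3→42.1 °C: 162.86 kJ/kg
Δh = 117.03 + 1370 + 162.86 = 1649.9 kJ/kg
Q = ṁ·Δh = 202.6 kg/h × 1649.9 kJ/kg = 334270 kJ/h
|Q| = 92.852 kW

Q = 92.9 kJ/s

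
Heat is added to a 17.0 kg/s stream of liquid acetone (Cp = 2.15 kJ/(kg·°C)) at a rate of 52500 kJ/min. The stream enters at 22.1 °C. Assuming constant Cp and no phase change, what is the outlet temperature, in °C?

Q = 52500 kJ/min = 875 kJ/s
ΔT = Q/(ṁ·Cp) = 875/(17.0×2.15) = 23.94 K
T_out = 22.1 + 23.94 = 46.04 °C

T_out = 46.0 °C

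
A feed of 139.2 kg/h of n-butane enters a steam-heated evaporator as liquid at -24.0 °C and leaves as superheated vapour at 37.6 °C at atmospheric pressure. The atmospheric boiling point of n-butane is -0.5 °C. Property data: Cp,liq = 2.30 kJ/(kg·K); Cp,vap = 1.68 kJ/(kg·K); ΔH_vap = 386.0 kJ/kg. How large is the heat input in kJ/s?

liquid -24.0→-0.5 °C: 54.05 kJ/kg
vaporisation at -0.5 °C: 386 kJ/kg
vapour -0.5→37.6 °C: 64.008 kJ/kg
Δh = 54.05 + 386 + 64.008 = 504.06 kJ/kg
Q = ṁ·Δh = 139.2 kg/h × 504.06 kJ/kg = 70165 kJ/h
|Q| = 19.49 kW

Q = 19.5 kJ/s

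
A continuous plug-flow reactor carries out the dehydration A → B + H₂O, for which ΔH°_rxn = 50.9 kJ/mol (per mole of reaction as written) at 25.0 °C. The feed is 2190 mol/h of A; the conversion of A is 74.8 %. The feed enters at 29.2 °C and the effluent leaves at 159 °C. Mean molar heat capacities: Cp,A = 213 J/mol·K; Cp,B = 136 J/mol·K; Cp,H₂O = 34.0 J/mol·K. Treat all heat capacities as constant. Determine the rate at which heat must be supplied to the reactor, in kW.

Q_in = 37.4 kW

Extent of reaction ξ = 0.748 × 2190 = 1638.1 mol/h
Reaction term: ξ·ΔH°_rxn = 1638.1 × 50.9 = 83380 kJ/h
Sensible, feed 29.2→25 °C: -1959.2 kJ/h
Outlet flows (mol/h): A 551.88, B 1638.1, H₂O 1638.1
Sensible, products 25→159 °C: 53068 kJ/h
Q = ΔH = 134490 kJ/h = 37.358 kW
Heat supplied = 37.358 kW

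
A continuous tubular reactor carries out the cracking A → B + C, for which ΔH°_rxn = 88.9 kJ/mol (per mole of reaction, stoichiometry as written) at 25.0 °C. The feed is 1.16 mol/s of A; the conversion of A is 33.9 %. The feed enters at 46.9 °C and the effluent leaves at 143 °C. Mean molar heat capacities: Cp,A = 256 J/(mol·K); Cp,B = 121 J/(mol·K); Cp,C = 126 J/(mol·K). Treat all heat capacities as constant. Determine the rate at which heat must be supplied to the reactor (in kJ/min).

Q_in = 3780 kJ/min

Extent of reaction ξ = 0.339 × 1.16 = 0.39324 mol/s
Reaction term: ξ·ΔH°_rxn = 0.39324 × 88.9 = 34.959 kJ/s
Sensible, feed 46.9→25 °C: -6.5034 kJ/s
Outlet flows (mol/s): A 0.76676, B 0.39324, C 0.39324
Sensible, products 25→143 °C: 34.624 kJ/s
Q = ΔH = 63.079 kJ/s = 63.079 kW
Heat supplied = 3784.8 kJ/min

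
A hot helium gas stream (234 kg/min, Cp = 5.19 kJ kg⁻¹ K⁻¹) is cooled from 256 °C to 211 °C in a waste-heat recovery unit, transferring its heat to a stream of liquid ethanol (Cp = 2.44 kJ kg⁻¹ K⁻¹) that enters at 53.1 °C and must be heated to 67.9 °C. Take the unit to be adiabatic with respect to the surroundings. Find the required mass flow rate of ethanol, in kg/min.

ṁ_c = 1510 kg/min

Heat released by hot stream: Q = 234 × 5.19 × (256 − 211) = 54651 kJ/min
Energy balance on cold side (adiabatic exchanger): Q = ṁ_c·Cp_c·(T_c,out − T_c,in)
ṁ_c = 54651 / [2.44 × (67.9 − 53.1)] = 1513.4 kg/min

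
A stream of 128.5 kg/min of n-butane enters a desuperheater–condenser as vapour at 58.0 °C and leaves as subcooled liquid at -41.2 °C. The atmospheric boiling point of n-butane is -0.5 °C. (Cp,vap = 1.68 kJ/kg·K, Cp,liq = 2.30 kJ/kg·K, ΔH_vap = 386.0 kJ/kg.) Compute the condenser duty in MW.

vapour 58.0→-0.5 °C: -98.28 kJ/kg
condensation at -0.5 °C: -386 kJ/kg
liquid -0.5→-41.2 °C: -93.61 kJ/kg
Δh = -98.28 + -386 + -93.61 = -577.89 kJ/kg
Q = ṁ·Δh = 128.5 kg/min × -577.89 kJ/kg = -74259 kJ/min
|Q| = 1237.6 kW = 1.2376 MW

Q_c = 1.24 MW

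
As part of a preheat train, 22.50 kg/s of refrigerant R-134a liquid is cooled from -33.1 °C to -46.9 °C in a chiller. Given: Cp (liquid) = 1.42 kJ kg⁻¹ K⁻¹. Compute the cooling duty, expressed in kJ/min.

Q_c = 26500 kJ/min

Q = ṁ·Cp·ΔT = 22.50 × 1.42 × (-46.9 − -33.1) = -440.91 kJ/s
Cooling duty = 26455 kJ/min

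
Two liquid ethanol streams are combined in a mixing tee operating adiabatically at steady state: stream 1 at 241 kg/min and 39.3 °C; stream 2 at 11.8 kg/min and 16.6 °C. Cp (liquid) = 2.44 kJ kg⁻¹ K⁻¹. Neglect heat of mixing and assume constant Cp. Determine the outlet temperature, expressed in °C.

No heat crosses the boundary, so H_out = H_in.
Σ ṁᵢCp,ᵢTᵢ = 241×2.44×39.3 + 11.8×2.44×16.6 = 23588
Σ ṁᵢCp,ᵢ = 241×2.44 + 11.8×2.44 = 616.83
T_out = 23588 / 616.83 = 38.24 °C

T_out = 38.2 °C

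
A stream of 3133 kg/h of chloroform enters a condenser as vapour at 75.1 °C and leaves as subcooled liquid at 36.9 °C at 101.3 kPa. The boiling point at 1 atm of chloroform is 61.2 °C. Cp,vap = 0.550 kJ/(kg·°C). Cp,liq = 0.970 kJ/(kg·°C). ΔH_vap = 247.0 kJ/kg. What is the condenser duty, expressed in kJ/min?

vapour 75.1→61.2 °C: -7.645 kJ/kg
condensation at 61.2 °C: -247 kJ/kg
liquid 61.2→36.9 °C: -23.571 kJ/kg
Δh = -7.645 + -247 + -23.571 = -278.22 kJ/kg
Q = ṁ·Δh = 3133 kg/h × -278.22 kJ/kg = -871650 kJ/h
|Q| = 242.13 kW = 14528 kJ/min

Q_c = 14500 kJ/min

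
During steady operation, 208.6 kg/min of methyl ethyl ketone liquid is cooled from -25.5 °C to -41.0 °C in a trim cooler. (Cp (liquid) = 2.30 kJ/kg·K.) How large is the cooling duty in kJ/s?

Q = ṁ·Cp·ΔT = 208.6 × 2.30 × (-41.0 − -25.5) = -7436.6 kJ/min
Converting: 7436.6 / 60 s = 123.94 kW

Q_c = 124 kJ/s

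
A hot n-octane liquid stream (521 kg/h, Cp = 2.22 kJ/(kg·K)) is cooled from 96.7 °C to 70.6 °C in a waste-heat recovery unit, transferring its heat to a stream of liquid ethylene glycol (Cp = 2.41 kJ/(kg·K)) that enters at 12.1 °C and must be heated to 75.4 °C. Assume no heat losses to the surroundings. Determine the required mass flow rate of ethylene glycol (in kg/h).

Heat released by hot stream: Q = 521 × 2.22 × (96.7 − 70.6) = 30188 kJ/h
Energy balance on cold side (adiabatic exchanger): Q = ṁ_c·Cp_c·(T_c,out − T_c,in)
ṁ_c = 30188 / [2.41 × (75.4 − 12.1)] = 197.88 kg/h

ṁ_c = 198 kg/h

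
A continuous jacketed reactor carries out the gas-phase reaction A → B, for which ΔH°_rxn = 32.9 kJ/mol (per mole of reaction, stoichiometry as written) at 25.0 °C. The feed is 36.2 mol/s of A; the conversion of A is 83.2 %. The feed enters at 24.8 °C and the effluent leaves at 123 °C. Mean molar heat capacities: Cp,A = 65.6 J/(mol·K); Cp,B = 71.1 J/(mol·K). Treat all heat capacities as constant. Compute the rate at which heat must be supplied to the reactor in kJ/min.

Q_in = 74400 kJ/min

Extent of reaction ξ = 0.832 × 36.2 = 30.118 mol/s
Reaction term: ξ·ΔH°_rxn = 30.118 × 32.9 = 990.9 kJ/s
Sensible, feed 24.8→25 °C: 0.47494 kJ/s
Outlet flows (mol/s): A 6.0816, B 30.118
Sensible, products 25→123 °C: 248.96 kJ/s
Q = ΔH = 1240.3 kJ/s = 1240.3 kW
Heat supplied = 74420 kJ/min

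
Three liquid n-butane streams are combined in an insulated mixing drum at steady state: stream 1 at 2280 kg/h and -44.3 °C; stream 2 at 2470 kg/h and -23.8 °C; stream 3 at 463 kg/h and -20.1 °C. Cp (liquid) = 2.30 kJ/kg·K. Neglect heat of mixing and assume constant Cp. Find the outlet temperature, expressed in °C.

T_out = -32.4 °C

Adiabatic, steady state ⇒ Σ ṁᵢCp,ᵢ(T_out − Tᵢ) = 0
Σ ṁᵢCp,ᵢTᵢ = 2280×2.30×-44.3 + 2470×2.30×-23.8 + 463×2.30×-20.1 = -388920
Σ ṁᵢCp,ᵢ = 2280×2.30 + 2470×2.30 + 463×2.30 = 11990
T_out = -388920 / 11990 = -32.437 °C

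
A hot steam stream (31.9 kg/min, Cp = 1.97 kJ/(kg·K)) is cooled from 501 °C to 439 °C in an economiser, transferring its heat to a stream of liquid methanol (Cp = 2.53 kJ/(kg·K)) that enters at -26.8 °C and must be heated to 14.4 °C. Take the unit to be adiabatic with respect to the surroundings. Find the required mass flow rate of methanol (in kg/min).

Heat released by hot stream: Q = 31.9 × 1.97 × (501 − 439) = 3896.3 kJ/min
Energy balance on cold side (adiabatic exchanger): Q = ṁ_c·Cp_c·(T_c,out − T_c,in)
ṁ_c = 3896.3 / [2.53 × (14.4 − -26.8)] = 37.379 kg/min

ṁ_c = 37.4 kg/min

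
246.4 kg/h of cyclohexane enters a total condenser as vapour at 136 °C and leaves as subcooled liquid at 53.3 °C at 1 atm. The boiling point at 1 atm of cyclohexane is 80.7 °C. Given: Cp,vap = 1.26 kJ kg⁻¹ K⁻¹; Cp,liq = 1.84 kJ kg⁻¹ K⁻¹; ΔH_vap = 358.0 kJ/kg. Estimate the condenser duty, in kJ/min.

vapour 136→80.7 °C: -69.678 kJ/kg
condensation at 80.7 °C: -358 kJ/kg
liquid 80.7→53.3 °C: -50.416 kJ/kg
Δh = -69.678 + -358 + -50.416 = -478.09 kJ/kg
Q = ṁ·Δh = 246.4 kg/h × -478.09 kJ/kg = -117800 kJ/h
|Q| = 32.723 kW = 1963.4 kJ/min

Q_c = 1960 kJ/min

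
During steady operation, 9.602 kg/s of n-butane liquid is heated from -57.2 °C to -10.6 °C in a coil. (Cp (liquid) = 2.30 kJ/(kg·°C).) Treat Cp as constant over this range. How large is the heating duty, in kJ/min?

Q = ṁ·Cp·ΔT = 9.602 × 2.30 × (-10.6 − -57.2) = 1029.1 kJ/s
Heating duty = 61749 kJ/min

Q = 61700 kJ/min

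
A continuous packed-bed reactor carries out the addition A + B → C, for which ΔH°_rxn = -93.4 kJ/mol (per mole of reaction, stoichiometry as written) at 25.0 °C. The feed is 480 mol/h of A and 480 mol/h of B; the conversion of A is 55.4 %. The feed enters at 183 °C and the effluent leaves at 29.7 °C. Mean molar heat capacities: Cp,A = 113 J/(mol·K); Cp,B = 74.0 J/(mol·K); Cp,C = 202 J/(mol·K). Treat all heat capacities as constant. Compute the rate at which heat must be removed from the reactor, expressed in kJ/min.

Extent of reaction ξ = 0.554 × 480 = 265.92 mol/h
Reaction term: ξ·ΔH°_rxn = 265.92 × -93.4 = -24837 kJ/h
Sensible, feed 183→25 °C: -14182 kJ/h
Outlet flows (mol/h): A 214.08, B 214.08, C 265.92
Sensible, products 25→29.7 °C: 440.62 kJ/h
Q = ΔH = -38578 kJ/h = -10.716 kW
Heat removed = 642.97 kJ/min

Q_out = 643 kJ/min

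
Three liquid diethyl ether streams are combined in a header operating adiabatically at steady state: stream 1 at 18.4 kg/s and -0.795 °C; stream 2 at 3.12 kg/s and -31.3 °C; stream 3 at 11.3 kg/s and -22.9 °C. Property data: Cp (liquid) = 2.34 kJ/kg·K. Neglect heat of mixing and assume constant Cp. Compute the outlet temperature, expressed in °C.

No heat crosses the boundary, so H_out = H_in.
Σ ṁᵢCp,ᵢTᵢ = 18.4×2.34×-0.795 + 3.12×2.34×-31.3 + 11.3×2.34×-22.9 = -868.27
Σ ṁᵢCp,ᵢ = 18.4×2.34 + 3.12×2.34 + 11.3×2.34 = 76.799
T_out = -868.27 / 76.799 = -11.306 °C

T_out = -11.3 °C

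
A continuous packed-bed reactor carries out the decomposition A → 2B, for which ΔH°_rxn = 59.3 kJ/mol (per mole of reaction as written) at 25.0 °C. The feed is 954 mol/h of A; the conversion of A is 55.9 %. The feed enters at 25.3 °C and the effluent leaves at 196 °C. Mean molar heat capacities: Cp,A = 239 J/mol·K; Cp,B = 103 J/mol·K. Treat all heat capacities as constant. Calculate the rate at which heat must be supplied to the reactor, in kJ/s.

Extent of reaction ξ = 0.559 × 954 = 533.29 mol/h
Reaction term: ξ·ΔH°_rxn = 533.29 × 59.3 = 31624 kJ/h
Sensible, feed 25.3→25 °C: -68.402 kJ/h
Outlet flows (mol/h): A 420.71, B 1066.6
Sensible, products 25→196 °C: 35980 kJ/h
Q = ΔH = 67535 kJ/h = 18.76 kW
Heat supplied = 18.76 kJ/s

Q_in = 18.8 kJ/s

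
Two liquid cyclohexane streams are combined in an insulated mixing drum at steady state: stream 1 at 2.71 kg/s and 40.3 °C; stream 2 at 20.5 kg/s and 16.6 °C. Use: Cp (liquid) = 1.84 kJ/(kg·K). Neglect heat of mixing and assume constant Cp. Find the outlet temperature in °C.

Energy balance with Q = 0: Σ ṁᵢCp,ᵢ(T_out − Tᵢ) = 0
T_out = Σ ṁᵢCp,ᵢTᵢ / Σ ṁᵢCp,ᵢ
      = 827.1 / 42.706 = 19.367 °C

T_out = 19.4 °C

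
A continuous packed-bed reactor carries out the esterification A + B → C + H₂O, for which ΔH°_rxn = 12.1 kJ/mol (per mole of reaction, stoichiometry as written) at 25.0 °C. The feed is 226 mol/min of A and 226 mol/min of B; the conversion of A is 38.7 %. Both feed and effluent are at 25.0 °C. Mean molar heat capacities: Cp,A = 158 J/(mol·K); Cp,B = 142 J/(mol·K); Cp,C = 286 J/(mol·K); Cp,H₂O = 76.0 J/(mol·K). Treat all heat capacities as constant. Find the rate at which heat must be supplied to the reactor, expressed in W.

Extent of reaction ξ = 0.387 × 226 = 87.462 mol/min
Reaction term: ξ·ΔH°_rxn = 87.462 × 12.1 = 1058.3 kJ/min
Q = ΔH = 1058.3 kJ/min = 17.638 kW
Heat supplied = 17638 W

Q_in = 17600 W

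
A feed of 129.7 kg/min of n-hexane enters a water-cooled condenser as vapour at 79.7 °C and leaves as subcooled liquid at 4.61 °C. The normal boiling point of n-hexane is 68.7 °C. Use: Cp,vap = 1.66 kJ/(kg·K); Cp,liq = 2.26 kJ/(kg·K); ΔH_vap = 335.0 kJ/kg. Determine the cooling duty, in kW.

vapour 79.7→68.7 °C: -18.26 kJ/kg
condensation at 68.7 °C: -335 kJ/kg
liquid 68.7→4.61 °C: -144.84 kJ/kg
Δh = -18.26 + -335 + -144.84 = -498.1 kJ/kg
Q = ṁ·Δh = 129.7 kg/min × -498.1 kJ/kg = -64604 kJ/min
|Q| = 1076.7 kW

Q_c = 1080 kW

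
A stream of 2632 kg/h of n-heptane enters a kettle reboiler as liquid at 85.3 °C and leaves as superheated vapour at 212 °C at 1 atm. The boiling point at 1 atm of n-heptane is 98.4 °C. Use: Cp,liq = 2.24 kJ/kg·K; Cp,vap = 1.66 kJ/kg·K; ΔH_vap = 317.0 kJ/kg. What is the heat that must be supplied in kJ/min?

liquid 85.3→98.4 °C: 29.344 kJ/kg
vaporisation at 98.4 °C: 317 kJ/kg
vapour 98.4→212 °C: 188.58 kJ/kg
Δh = 29.344 + 317 + 188.58 = 534.92 kJ/kg
Q = ṁ·Δh = 2632 kg/h × 534.92 kJ/kg = 1.4079e+06 kJ/h
|Q| = 391.09 kW = 23465 kJ/min

Q = 23500 kJ/min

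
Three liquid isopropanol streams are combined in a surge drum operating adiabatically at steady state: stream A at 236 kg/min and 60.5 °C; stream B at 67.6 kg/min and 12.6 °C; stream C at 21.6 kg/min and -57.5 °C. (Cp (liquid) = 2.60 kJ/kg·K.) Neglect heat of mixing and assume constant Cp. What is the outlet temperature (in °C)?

T_out = 42.7 °C

Adiabatic, steady state ⇒ Σ ṁᵢCp,ᵢ(T_out − Tᵢ) = 0
T_out = Σ ṁᵢCp,ᵢTᵢ / Σ ṁᵢCp,ᵢ
      = 36108 / 845.52 = 42.705 °C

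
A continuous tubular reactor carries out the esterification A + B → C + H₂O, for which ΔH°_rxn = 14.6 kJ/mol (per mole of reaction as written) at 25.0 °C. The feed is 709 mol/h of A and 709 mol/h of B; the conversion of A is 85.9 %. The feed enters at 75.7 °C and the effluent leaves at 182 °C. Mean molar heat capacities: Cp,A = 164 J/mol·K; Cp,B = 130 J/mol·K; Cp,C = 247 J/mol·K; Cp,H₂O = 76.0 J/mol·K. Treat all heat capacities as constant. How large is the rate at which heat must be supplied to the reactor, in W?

Extent of reaction ξ = 0.859 × 709 = 609.03 mol/h
Reaction term: ξ·ΔH°_rxn = 609.03 × 14.6 = 8891.9 kJ/h
Sensible, feed 75.7→25 °C: -10568 kJ/h
Outlet flows (mol/h): A 99.969, B 99.969, C 609.03, H₂O 609.03
Sensible, products 25→182 °C: 35499 kJ/h
Q = ΔH = 33823 kJ/h = 9.3952 kW
Heat supplied = 9395.2 W

Q_in = 9400 W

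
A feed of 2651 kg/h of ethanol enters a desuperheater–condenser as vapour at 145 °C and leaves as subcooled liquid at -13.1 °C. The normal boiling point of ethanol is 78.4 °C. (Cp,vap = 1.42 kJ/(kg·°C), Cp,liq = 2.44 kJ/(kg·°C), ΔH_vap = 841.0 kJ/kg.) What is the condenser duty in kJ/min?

Q_c = 51200 kJ/min

vapour 145→78.4 °C: -94.572 kJ/kg
condensation at 78.4 °C: -841 kJ/kg
liquid 78.4→-13.1 °C: -223.26 kJ/kg
Δh = -94.572 + -841 + -223.26 = -1158.8 kJ/kg
Q = ṁ·Δh = 2651 kg/h × -1158.8 kJ/kg = -3.0721e+06 kJ/h
|Q| = 853.35 kW = 51201 kJ/min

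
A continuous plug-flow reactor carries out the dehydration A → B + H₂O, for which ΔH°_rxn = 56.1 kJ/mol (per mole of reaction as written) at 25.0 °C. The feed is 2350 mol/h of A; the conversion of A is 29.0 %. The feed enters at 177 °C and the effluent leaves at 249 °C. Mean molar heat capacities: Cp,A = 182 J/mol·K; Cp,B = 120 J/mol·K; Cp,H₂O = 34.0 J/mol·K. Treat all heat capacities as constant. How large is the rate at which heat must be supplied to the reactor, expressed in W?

Extent of reaction ξ = 0.290 × 2350 = 681.5 mol/h
Reaction term: ξ·ΔH°_rxn = 681.5 × 56.1 = 38232 kJ/h
Sensible, feed 177→25 °C: -65010 kJ/h
Outlet flows (mol/h): A 1668.5, B 681.5, H₂O 681.5
Sensible, products 25→249 °C: 91530 kJ/h
Q = ΔH = 64752 kJ/h = 17.987 kW
Heat supplied = 17987 W

Q_in = 18000 W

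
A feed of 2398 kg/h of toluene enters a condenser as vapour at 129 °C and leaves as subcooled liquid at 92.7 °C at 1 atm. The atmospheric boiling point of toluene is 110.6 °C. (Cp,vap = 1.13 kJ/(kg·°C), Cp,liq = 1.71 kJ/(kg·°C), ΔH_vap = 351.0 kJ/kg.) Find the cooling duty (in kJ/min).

vapour 129→110.6 °C: -20.792 kJ/kg
condensation at 110.6 °C: -351 kJ/kg
liquid 110.6→92.7 °C: -30.609 kJ/kg
Δh = -20.792 + -351 + -30.609 = -402.4 kJ/kg
Q = ṁ·Δh = 2398 kg/h × -402.4 kJ/kg = -964960 kJ/h
|Q| = 268.04 kW = 16083 kJ/min

Q_c = 16100 kJ/min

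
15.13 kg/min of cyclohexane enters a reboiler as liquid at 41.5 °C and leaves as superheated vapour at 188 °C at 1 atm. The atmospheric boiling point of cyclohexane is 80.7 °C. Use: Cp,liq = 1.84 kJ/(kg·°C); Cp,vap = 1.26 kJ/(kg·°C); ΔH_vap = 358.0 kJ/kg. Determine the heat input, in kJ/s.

Q = 143 kJ/s

liquid 41.5→80.7 °C: 72.128 kJ/kg
vaporisation at 80.7 °C: 358 kJ/kg
vapour 80.7→188 °C: 135.2 kJ/kg
Δh = 72.128 + 358 + 135.2 = 565.33 kJ/kg
Q = ṁ·Δh = 15.13 kg/min × 565.33 kJ/kg = 8553.4 kJ/min
|Q| = 142.56 kW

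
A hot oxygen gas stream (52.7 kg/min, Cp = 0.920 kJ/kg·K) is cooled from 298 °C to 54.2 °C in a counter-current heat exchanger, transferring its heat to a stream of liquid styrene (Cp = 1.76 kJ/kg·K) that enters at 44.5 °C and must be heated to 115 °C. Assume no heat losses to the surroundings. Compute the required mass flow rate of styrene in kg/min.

Heat released by hot stream: Q = 52.7 × 0.920 × (298 − 54.2) = 11820 kJ/min
Energy balance on cold side (adiabatic exchanger): Q = ṁ_c·Cp_c·(T_c,out − T_c,in)
ṁ_c = 11820 / [1.76 × (115 − 44.5)] = 95.264 kg/min

ṁ_c = 95.3 kg/min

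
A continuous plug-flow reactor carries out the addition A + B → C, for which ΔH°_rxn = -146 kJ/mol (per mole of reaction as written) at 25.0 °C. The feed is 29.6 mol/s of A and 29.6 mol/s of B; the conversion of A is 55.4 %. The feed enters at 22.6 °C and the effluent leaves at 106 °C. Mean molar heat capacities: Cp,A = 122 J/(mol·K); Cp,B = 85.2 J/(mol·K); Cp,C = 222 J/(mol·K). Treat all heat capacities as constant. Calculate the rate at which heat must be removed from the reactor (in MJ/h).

Q_out = 6710 MJ/h

Extent of reaction ξ = 0.554 × 29.6 = 16.398 mol/s
Reaction term: ξ·ΔH°_rxn = 16.398 × -146 = -2394.2 kJ/s
Sensible, feed 22.6→25 °C: 14.719 kJ/s
Outlet flows (mol/s): A 13.202, B 13.202, C 16.398
Sensible, products 25→106 °C: 516.44 kJ/s
Q = ΔH = -1863 kJ/s = -1863 kW
Heat removed = 6706.8 MJ/h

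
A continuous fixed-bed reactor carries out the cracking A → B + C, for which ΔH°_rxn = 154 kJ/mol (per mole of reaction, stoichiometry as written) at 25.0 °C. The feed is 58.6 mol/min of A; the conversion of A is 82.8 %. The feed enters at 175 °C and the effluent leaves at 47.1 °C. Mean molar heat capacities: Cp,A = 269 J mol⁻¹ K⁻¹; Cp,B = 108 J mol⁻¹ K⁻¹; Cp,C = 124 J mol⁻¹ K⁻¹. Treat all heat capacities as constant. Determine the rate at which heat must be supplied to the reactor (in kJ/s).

Extent of reaction ξ = 0.828 × 58.6 = 48.521 mol/min
Reaction term: ξ·ΔH°_rxn = 48.521 × 154 = 7472.2 kJ/min
Sensible, feed 175→25 °C: -2364.5 kJ/min
Outlet flows (mol/min): A 10.079, B 48.521, C 48.521
Sensible, products 25→47.1 °C: 308.7 kJ/min
Q = ΔH = 5416.4 kJ/min = 90.273 kW
Heat supplied = 90.273 kJ/s

Q_in = 90.3 kJ/s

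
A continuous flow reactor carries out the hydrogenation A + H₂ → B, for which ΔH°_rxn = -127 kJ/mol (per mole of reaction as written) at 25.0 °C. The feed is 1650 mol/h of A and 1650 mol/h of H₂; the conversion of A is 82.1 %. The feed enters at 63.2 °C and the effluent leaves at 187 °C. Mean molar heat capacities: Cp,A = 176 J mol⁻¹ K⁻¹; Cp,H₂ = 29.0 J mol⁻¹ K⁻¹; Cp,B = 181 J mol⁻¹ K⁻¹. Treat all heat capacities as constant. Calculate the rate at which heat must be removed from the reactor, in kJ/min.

Q_out = 2260 kJ/min

Extent of reaction ξ = 0.821 × 1650 = 1354.6 mol/h
Reaction term: ξ·ΔH°_rxn = 1354.6 × -127 = -172040 kJ/h
Sensible, feed 63.2→25 °C: -12921 kJ/h
Outlet flows (mol/h): A 295.35, H₂ 295.35, B 1354.6
Sensible, products 25→187 °C: 49530 kJ/h
Q = ΔH = -135430 kJ/h = -37.62 kW
Heat removed = 2257.2 kJ/min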